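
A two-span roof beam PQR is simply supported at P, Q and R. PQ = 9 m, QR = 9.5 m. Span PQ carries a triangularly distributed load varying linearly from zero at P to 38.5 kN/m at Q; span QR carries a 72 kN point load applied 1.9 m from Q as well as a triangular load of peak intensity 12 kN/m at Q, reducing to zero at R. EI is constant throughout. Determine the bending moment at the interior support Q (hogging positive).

M_Q = 188.8 kN·m

Release continuity at Q by inserting a hinge; the redundant is the internal moment M_Q. The primary structure is two simply-supported spans PQ and QR.
End slopes at the hinge Q, treating each span as simply supported:
  span PQ: triangular load, peak 38.5: w₀L³/(45EI) = 623.7/EI
  span QR: point load 72 at a = 1.9: Pab(L + b)/(6LEI) = 311.9/EI
  span QR: triangular load, peak 12: w₀L³/(45EI) = 228.6/EI
  relative rotation θ_0 = (623.7 + 540.5)/EI = 1164/EI
A unit hogging moment at Q produces rotation L₁/(3EI) + L₂/(3EI) = 6.167/EI.
Compatibility: M_Q·(L₁+L₂)/(3EI) = θ_0, giving M_Q = 188.8 kN·m (hogging).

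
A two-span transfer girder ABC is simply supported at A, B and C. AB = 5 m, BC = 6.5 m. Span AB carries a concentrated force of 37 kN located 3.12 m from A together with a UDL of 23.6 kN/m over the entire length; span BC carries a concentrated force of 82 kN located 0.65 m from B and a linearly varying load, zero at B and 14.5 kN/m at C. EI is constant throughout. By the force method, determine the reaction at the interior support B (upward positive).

Release continuity at B by inserting a hinge; the redundant is the internal moment M_B. The primary structure is two simply-supported spans AB and BC.
Discontinuity in slope at B on the released structure — sum the simple-span end rotations:
  span AB: point load 37 at a = 3.12: Pab(L + a)/(6LEI) = 58.74/EI
  span AB: UDL 23.6: wL³/(24EI) = 122.9/EI
  span BC: point load 82 at a = 0.65: Pab(L + b)/(6LEI) = 98.74/EI
  span BC: triangular load, peak 14.5: 7w₀L³/(360EI) = 77.43/EI
  relative rotation θ_0 = (181.7 + 176.2)/EI = 357.8/EI
A unit hogging moment at B produces rotation L₁/(3EI) + L₂/(3EI) = 3.833/EI.
Compatibility: M_B·(L₁+L₂)/(3EI) = θ_0, giving M_B = 93.35 kN·m (hogging).
Span AB, ΣM about A with M_B applied at B: R_B^{AB}·5 = 410.4 + 93.35, so R_B^{AB} = 100.8 kN and R_A = 155 − 100.8 = 54.24 kN.
Span BC, ΣM about C: R_B^{BC}·6.5 = 581.8 + 93.35, so R_B^{BC} = 103.9 kN and R_C = 129.1 − 103.9 = 25.26 kN.
R_B = 100.8 + 103.9 = 204.6 kN.

R_B = 204.6 kN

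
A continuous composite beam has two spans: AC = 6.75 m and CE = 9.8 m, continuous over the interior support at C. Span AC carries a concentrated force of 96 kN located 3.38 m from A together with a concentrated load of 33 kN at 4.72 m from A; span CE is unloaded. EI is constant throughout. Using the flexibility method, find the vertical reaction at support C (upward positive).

Release continuity at C by inserting a hinge; the redundant is the internal moment M_C. The primary structure is two simply-supported spans AC and CE.
End slopes at the hinge C, treating each span as simply supported:
  span AC: point load 96 at a = 3.38: Pab(L + a)/(6LEI) = 273.5/EI
  span AC: point load 33 at a = 4.72: Pab(L + a)/(6LEI) = 89.55/EI
  relative rotation θ_0 = (363.1 + 0)/EI = 363.1/EI
A unit hogging moment at C produces rotation L₁/(3EI) + L₂/(3EI) = 5.517/EI.
Compatibility: M_C·(L₁+L₂)/(3EI) = θ_0, giving M_C = 65.81 kN·m (hogging).
Span AC, ΣM about A with M_C applied at C: R_C^{AC}·6.75 = 480.2 + 65.81, so R_C^{AC} = 80.9 kN and R_A = 129 − 80.9 = 48.1 kN.
Span CE, ΣM about E: R_C^{CE}·9.8 = 0 + 65.81, so R_C^{CE} = 6.715 kN and R_E = 0 − 6.715 = -6.715 kN.
R_C = 80.9 + 6.715 = 87.61 kN.

R_C = 87.61 kN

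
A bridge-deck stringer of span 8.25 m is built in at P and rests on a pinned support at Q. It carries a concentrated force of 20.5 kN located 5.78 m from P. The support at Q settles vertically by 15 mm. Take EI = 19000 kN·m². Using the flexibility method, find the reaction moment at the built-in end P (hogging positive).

M_P = 35.61 kN·m

Release the roller at Q. Primary structure: cantilever fixed at P.
Free-end deflection of the primary structure under the applied loading (downward +):
  point load 20.5 at a = 5.78: Pa²(3L − a)/(6EI) = 2165/EI
Tip deflection under a unit load at Q: L³/(3EI) = 187.2/EI.
With EI = 19000 kN·m²: δ_0 = 0.11397 m and δ_{QQ} = 0.009851 m/kN.
Compatibility — the beam at Q must follow the support down by 0.015 m: δ_0 − R_Q·δ_{QQ} = 0.015, so R_Q = (0.11397 − 0.015)/0.009851 = 10.05 kN.
Moment equilibrium about P: M_P = Σ(load moments about P) − R_Q·L = 118.5 − 10.05×8.25 = 35.61 kN·m.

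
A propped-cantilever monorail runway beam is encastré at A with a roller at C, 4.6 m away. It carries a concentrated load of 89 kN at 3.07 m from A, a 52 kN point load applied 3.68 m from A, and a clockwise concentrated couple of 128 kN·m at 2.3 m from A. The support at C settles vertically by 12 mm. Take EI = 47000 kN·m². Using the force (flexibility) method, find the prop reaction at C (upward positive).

R_C = 96.76 kN

Choose R_C as the redundant. The primary structure is the cantilever fixed at A.
Downward deflection at the released point C due to the loads:
  point load 89 at a = 3.07: Pa²(3L − a)/(6EI) = 1500/EI
  point load 52 at a = 3.68: Pa²(3L − a)/(6EI) = 1188/EI
  clockwise couple 128 at a = 2.3: M₀a(2L − a)/(2EI) = 1016/EI
  δ_0 = 3704/EI
Tip deflection under a unit load at C: L³/(3EI) = 32.45/EI.
With EI = 47000 kN·m²: δ_0 = 0.078798 m and δ_{CC} = 0.00069 m/kN.
Compatibility — the beam at C must follow the support down by 0.012 m: δ_0 − R_C·δ_{CC} = 0.012, so R_C = (0.078798 − 0.012)/0.00069 = 96.76 kN.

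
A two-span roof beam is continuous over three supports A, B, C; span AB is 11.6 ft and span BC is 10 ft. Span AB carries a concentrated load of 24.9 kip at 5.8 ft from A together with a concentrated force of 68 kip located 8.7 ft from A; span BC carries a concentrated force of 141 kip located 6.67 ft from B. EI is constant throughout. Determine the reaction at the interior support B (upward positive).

R_B = 146.8 kip

Take M_B as the redundant. Released structure: two simple spans AB and BC with a hinge at B.
Rotations at B on the released spans (each span's end-slope, ×1/EI):
  span AB: point load 24.9 at a = 5.8: Pab(L + a)/(6LEI) = 209.4/EI
  span AB: point load 68 at a = 8.7: Pab(L + a)/(6LEI) = 500.4/EI
  span BC: point load 141 at a = 6.67: Pab(L + b)/(6LEI) = 695.8/EI
  relative rotation θ_0 = (709.8 + 695.8)/EI = 1406/EI
A unit hogging moment at B produces rotation L₁/(3EI) + L₂/(3EI) = 7.2/EI.
Compatibility: M_B·(L₁+L₂)/(3EI) = θ_0, giving M_B = 195.2 kip·ft (hogging).
Span AB, ΣM about A with M_B applied at B: R_B^{AB}·11.6 = 736 + 195.2, so R_B^{AB} = 80.28 kip and R_A = 92.9 − 80.28 = 12.62 kip.
Span BC, ΣM about C: R_B^{BC}·10 = 469.5 + 195.2, so R_B^{BC} = 66.47 kip and R_C = 141 − 66.47 = 74.53 kip.
R_B = 80.28 + 66.47 = 146.8 kip.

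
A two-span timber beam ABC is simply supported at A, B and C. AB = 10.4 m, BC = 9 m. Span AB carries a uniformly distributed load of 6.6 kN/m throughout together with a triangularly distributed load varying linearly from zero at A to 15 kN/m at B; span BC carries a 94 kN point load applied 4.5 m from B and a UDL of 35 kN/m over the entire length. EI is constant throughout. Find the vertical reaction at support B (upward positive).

Take M_B as the redundant. Released structure: two simple spans AB and BC with a hinge at B.
End slopes at the hinge B, treating each span as simply supported:
  span AB: UDL 6.6: wL³/(24EI) = 309.3/EI
  span AB: triangular load, peak 15: w₀L³/(45EI) = 375/EI
  span BC: point load 94 at a = 4.5: Pab(L + b)/(6LEI) = 475.9/EI
  span BC: UDL 35: wL³/(24EI) = 1063/EI
  relative rotation θ_0 = (684.3 + 1539)/EI = 2223/EI
A unit hogging moment at B produces rotation L₁/(3EI) + L₂/(3EI) = 6.467/EI.
Slope continuity at B: θ_0 = M_B·6.467/EI, so M_B = 2223/6.467 = 343.8 kN·m (hogging).
Span AB, ΣM about A with M_B applied at B: R_B^{AB}·10.4 = 897.7 + 343.8, so R_B^{AB} = 119.4 kN and R_A = 146.6 − 119.4 = 27.26 kN.
Span BC, ΣM about C: R_B^{BC}·9 = 1840 + 343.8, so R_B^{BC} = 242.7 kN and R_C = 409 − 242.7 = 166.3 kN.
R_B = 119.4 + 242.7 = 362.1 kN.

R_B = 362.1 kN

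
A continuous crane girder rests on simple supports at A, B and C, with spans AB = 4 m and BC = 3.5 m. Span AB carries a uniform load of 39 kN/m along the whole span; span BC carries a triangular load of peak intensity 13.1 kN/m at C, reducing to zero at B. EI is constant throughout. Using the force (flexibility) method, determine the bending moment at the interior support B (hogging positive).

M_B = 45.97 kN·m

Take M_B as the redundant. Released structure: two simple spans AB and BC with a hinge at B.
End slopes at the hinge B, treating each span as simply supported:
  span AB: UDL 39: wL³/(24EI) = 104/EI
  span BC: triangular load, peak 13.1: 7w₀L³/(360EI) = 10.92/EI
  relative rotation θ_0 = (104 + 10.92)/EI = 114.9/EI
A unit hogging moment at B produces rotation L₁/(3EI) + L₂/(3EI) = 2.5/EI.
Slope continuity at B: θ_0 = M_B·2.5/EI, so M_B = 114.9/2.5 = 45.97 kN·m (hogging).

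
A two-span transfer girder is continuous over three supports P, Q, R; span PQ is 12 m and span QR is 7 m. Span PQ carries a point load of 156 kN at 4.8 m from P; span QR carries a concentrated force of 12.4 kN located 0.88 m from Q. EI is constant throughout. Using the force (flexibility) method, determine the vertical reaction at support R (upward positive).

Release continuity at Q by inserting a hinge; the redundant is the internal moment M_Q. The primary structure is two simply-supported spans PQ and QR.
Rotations at Q on the released spans (each span's end-slope, ×1/EI):
  span PQ: point load 156 at a = 4.8: Pab(L + a)/(6LEI) = 1258/EI
  span QR: point load 12.4 at a = 0.88: Pab(L + b)/(6LEI) = 20.86/EI
  relative rotation θ_0 = (1258 + 20.86)/EI = 1279/EI
A unit hogging moment at Q produces rotation L₁/(3EI) + L₂/(3EI) = 6.333/EI.
Compatibility: M_Q·(L₁+L₂)/(3EI) = θ_0, giving M_Q = 201.9 kN·m (hogging).
Span QR, ΣM about R: R_Q^{QR}·7 = 75.89 + 201.9, so R_Q^{QR} = 39.69 kN and R_R = 12.4 − 39.69 = -27.29 kN.

R_R = -27.29 kN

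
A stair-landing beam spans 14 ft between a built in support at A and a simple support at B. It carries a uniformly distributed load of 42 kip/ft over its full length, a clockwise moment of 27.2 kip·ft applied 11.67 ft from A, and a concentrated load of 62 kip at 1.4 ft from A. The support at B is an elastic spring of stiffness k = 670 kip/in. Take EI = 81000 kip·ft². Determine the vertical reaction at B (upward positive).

R_B = 221.8 kip

Choose R_B as the redundant. The primary structure is the cantilever fixed at A.
Downward deflection at the released point B due to the loads:
  UDL 42: wL⁴/(8EI) = 201684/EI
  clockwise couple 27.2 at a = 11.67: M₀a(2L − a)/(2EI) = 2592/EI
  point load 62 at a = 1.4: Pa²(3L − a)/(6EI) = 822.3/EI
  δ_0 = 205098/EI
Flexibility coefficient — unit upward force at B: δ_{BB} = L³/(3EI) = 914.7/EI.
With EI = 81000 kip·ft²: δ_0 = 2.5321 ft and δ_{BB} = 0.011292 ft/kip.
Compatibility — the spring shortens by R_B/k under the reaction it provides: δ_0 − R_B·δ_{BB} = R_B/k. With 1/k = 1/(670×12) ft/kip = 0.000124 ft/kip, R_B = δ_0 / (δ_{BB} + 1/k) = 2.5321 / (0.011292 + 0.000124) = 221.8 kip.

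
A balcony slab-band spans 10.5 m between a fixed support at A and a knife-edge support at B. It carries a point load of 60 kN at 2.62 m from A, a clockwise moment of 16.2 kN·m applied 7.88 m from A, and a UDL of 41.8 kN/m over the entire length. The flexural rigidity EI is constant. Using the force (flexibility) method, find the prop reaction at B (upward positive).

Take the reaction at B as the redundant and release it; the primary structure is a cantilever fixed at A.
Downward deflection at the released point B due to the loads:
  point load 60 at a = 2.62: Pa²(3L − a)/(6EI) = 1982/EI
  clockwise couple 16.2 at a = 7.88: M₀a(2L − a)/(2EI) = 837.4/EI
  UDL 41.8: wL⁴/(8EI) = 63510/EI
  δ_0 = 66330/EI
Tip deflection under a unit load at B: L³/(3EI) = 385.9/EI.
The prop prevents deflection at B: R_B = δ_0/δ_{BB} = 66330/385.9 = 171.9 kN.

R_B = 171.9 kN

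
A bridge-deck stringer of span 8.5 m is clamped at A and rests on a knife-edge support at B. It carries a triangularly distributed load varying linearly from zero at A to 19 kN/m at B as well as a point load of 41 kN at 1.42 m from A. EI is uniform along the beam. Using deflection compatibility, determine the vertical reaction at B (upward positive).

R_B = 46.03 kN

Release the roller at B. Primary structure: cantilever fixed at A.
Downward deflection at the released point B due to the loads:
  triangular load, peak 19 at the free end: 11w₀L⁴/(120EI) = 9092/EI
  point load 41 at a = 1.42: Pa²(3L − a)/(6EI) = 331.8/EI
  δ_0 = 9423/EI
Flexibility coefficient — unit upward force at B: δ_{BB} = L³/(3EI) = 204.7/EI.
Compatibility at B: δ_0 − R_B·δ_{BB} = 0, so R_B = 9423/204.7 = 46.03 kN.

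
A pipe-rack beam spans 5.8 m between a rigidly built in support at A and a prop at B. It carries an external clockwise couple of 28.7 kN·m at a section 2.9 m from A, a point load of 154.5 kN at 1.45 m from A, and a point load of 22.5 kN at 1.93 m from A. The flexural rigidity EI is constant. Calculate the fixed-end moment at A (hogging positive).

Remove the prop at B; the released (primary) structure is a cantilever built in at A.
Primary-structure tip deflection at B by superposition:
  clockwise couple 28.7 at a = 2.9: M₀a(2L − a)/(2EI) = 362.1/EI
  point load 154.5 at a = 1.45: Pa²(3L − a)/(6EI) = 863.5/EI
  point load 22.5 at a = 1.93: Pa²(3L − a)/(6EI) = 216.1/EI
  δ_0 = 1442/EI
Tip deflection under a unit load at B: L³/(3EI) = 65.04/EI.
Compatibility at B: δ_0 − R_B·δ_{BB} = 0, so R_B = 1442/65.04 = 22.17 kN.
Moment equilibrium about A: M_A = Σ(load moments about A) − R_B·L = 296.1 − 22.17×5.8 = 167.6 kN·m.

M_A = 167.6 kN·m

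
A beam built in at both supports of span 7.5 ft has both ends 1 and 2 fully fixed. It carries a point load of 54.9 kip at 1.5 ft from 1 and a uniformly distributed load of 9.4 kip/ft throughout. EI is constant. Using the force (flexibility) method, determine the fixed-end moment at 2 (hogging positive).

Take the two fixed-end moments M_1, M_2 as redundants; the released structure is the simple span 12.
End rotations of the released simple span under the applied load (×1/EI):
  at 1: point load 54.9 at a = 1.5: Pab(L + b)/(6LEI) = 148.2/EI
  at 2: point load 54.9 at a = 1.5: Pab(L + a)/(6LEI) = 98.82/EI
  at 1: UDL 9.4: wL³/(24EI) = 165.2/EI
  at 2: UDL 9.4: wL³/(24EI) = 165.2/EI
  θ_10 = 313.5/EI,  θ_20 = 264.1/EI
Flexibility coefficients: a unit moment at one end gives L/(3EI) there and L/(6EI) at the far end, so f₁₁ = f₂₂ = 2.5/EI and f₁₂ = f₂₁ = 1.25/EI.
Compatibility — zero rotation at each built-in end:
  2.5 M_1 + 1.25 M_2 = 313.5
  1.25 M_1 + 2.5 M_2 = 264.1
Solving the pair gives M_1 = 96.77 kip·ft and M_2 = 57.24 kip·ft (hogging).

M_2 = 57.24 kip·ft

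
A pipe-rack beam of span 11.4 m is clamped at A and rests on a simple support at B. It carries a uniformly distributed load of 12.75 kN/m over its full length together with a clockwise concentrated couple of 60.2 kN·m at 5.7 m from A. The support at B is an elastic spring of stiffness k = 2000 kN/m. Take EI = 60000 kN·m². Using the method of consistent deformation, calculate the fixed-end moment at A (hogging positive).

Release the roller at B. Primary structure: cantilever fixed at A.
Free-end deflection of the primary structure under the applied loading (downward +):
  UDL 12.75: wL⁴/(8EI) = 26918/EI
  clockwise couple 60.2 at a = 5.7: M₀a(2L − a)/(2EI) = 2934/EI
  δ_0 = 29852/EI
Flexibility coefficient — unit upward force at B: δ_{BB} = L³/(3EI) = 493.8/EI.
With EI = 60000 kN·m²: δ_0 = 0.49753 m and δ_{BB} = 0.008231 m/kN.
Compatibility — the spring shortens by R_B/k under the reaction it provides: δ_0 − R_B·δ_{BB} = R_B/k. With 1/k = 0.0005 m/kN, R_B = δ_0 / (δ_{BB} + 1/k) = 0.49753 / (0.008231 + 0.0005) = 56.99 kN.
Moment equilibrium about A: M_A = Σ(load moments about A) − R_B·L = 888.7 − 56.99×11.4 = 239.1 kN·m.

M_A = 239.1 kN·m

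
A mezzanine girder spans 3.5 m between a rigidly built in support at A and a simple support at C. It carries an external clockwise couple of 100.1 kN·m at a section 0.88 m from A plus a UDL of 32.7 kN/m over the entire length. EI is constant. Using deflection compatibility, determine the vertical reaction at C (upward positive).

Choose R_C as the redundant. The primary structure is the cantilever fixed at A.
Free-end deflection of the primary structure under the applied loading (downward +):
  clockwise couple 100.1 at a = 0.88: M₀a(2L − a)/(2EI) = 269.5/EI
  UDL 32.7: wL⁴/(8EI) = 613.4/EI
  δ_0 = 882.9/EI
Flexibility coefficient — unit upward force at C: δ_{CC} = L³/(3EI) = 14.29/EI.
Compatibility at C: δ_0 − R_C·δ_{CC} = 0, so R_C = 882.9/14.29 = 61.78 kN.

R_C = 61.78 kN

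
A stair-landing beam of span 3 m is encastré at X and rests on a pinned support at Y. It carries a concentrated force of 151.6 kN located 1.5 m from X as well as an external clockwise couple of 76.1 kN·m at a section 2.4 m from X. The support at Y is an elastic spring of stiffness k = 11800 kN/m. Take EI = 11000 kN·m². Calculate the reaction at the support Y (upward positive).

Take the reaction at Y as the redundant and release it; the primary structure is a cantilever fixed at X.
Primary-structure tip deflection at Y by superposition:
  point load 151.6 at a = 1.5: Pa²(3L − a)/(6EI) = 426.4/EI
  clockwise couple 76.1 at a = 2.4: M₀a(2L − a)/(2EI) = 328.8/EI
  δ_0 = 755.1/EI
Tip deflection under a unit load at Y: L³/(3EI) = 9/EI.
With EI = 11000 kN·m²: δ_0 = 0.068648 m and δ_{YY} = 0.000818 m/kN.
Compatibility — the spring shortens by R_Y/k under the reaction it provides: δ_0 − R_Y·δ_{YY} = R_Y/k. With 1/k = 0.000085 m/kN, R_Y = δ_0 / (δ_{YY} + 1/k) = 0.068648 / (0.000818 + 0.000085) = 76.03 kN.

R_Y = 76.03 kN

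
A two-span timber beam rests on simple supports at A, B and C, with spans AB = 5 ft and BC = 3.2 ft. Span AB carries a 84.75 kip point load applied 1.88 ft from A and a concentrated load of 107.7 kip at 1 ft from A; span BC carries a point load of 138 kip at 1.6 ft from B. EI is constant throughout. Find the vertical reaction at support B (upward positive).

Release continuity at B by inserting a hinge; the redundant is the internal moment M_B. The primary structure is two simply-supported spans AB and BC.
End slopes at the hinge B, treating each span as simply supported:
  span AB: point load 84.75 at a = 1.88: Pab(L + a)/(6LEI) = 114/EI
  span AB: point load 107.7 at a = 1: Pab(L + a)/(6LEI) = 86.16/EI
  span BC: point load 138 at a = 1.6: Pab(L + b)/(6LEI) = 88.32/EI
  relative rotation θ_0 = (200.2 + 88.32)/EI = 288.5/EI
A unit hogging moment at B produces rotation L₁/(3EI) + L₂/(3EI) = 2.733/EI.
Compatibility: M_B·(L₁+L₂)/(3EI) = θ_0, giving M_B = 105.5 kip·ft (hogging).
Span AB, ΣM about A with M_B applied at B: R_B^{AB}·5 = 267 + 105.5, so R_B^{AB} = 74.51 kip and R_A = 192.4 − 74.51 = 117.9 kip.
Span BC, ΣM about C: R_B^{BC}·3.2 = 220.8 + 105.5, so R_B^{BC} = 102 kip and R_C = 138 − 102 = 36.02 kip.
R_B = 74.51 + 102 = 176.5 kip.

R_B = 176.5 kip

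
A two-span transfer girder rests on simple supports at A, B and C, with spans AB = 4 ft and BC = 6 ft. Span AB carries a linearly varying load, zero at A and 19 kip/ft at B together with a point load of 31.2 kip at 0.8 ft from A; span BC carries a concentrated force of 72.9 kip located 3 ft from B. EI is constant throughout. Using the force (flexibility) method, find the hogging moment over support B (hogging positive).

M_B = 62.11 kip·ft

Insert a hinge at B; M_B is the redundant, and each span becomes simply supported.
Discontinuity in slope at B on the released structure — sum the simple-span end rotations:
  span AB: triangular load, peak 19: w₀L³/(45EI) = 27.02/EI
  span AB: point load 31.2 at a = 0.8: Pab(L + a)/(6LEI) = 15.97/EI
  span BC: point load 72.9 at a = 3: Pab(L + b)/(6LEI) = 164/EI
  relative rotation θ_0 = (43 + 164)/EI = 207/EI
A unit hogging moment at B produces rotation L₁/(3EI) + L₂/(3EI) = 3.333/EI.
Slope continuity at B: θ_0 = M_B·3.333/EI, so M_B = 207/3.333 = 62.11 kip·ft (hogging).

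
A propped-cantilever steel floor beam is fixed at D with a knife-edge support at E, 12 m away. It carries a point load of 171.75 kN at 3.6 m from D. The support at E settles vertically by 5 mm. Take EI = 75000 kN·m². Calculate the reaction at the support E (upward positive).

Choose R_E as the redundant. The primary structure is the cantilever fixed at D.
Primary-structure tip deflection at E by superposition:
  point load 171.75 at a = 3.6: Pa²(3L − a)/(6EI) = 12020/EI
Tip deflection under a unit load at E: L³/(3EI) = 576/EI.
With EI = 75000 kN·m²: δ_0 = 0.16026 m and δ_{EE} = 0.00768 m/kN.
Compatibility — the beam at E must follow the support down by 0.005 m: δ_0 − R_E·δ_{EE} = 0.005, so R_E = (0.16026 − 0.005)/0.00768 = 20.22 kN.

R_E = 20.22 kN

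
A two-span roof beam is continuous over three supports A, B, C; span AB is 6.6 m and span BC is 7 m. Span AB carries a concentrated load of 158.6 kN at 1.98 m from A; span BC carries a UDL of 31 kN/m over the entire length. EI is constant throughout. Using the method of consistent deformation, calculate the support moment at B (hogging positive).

Release continuity at B by inserting a hinge; the redundant is the internal moment M_B. The primary structure is two simply-supported spans AB and BC.
Discontinuity in slope at B on the released structure — sum the simple-span end rotations:
  span AB: point load 158.6 at a = 1.98: Pab(L + a)/(6LEI) = 314.3/EI
  span BC: UDL 31: wL³/(24EI) = 443/EI
  relative rotation θ_0 = (314.3 + 443)/EI = 757.4/EI
A unit hogging moment at B produces rotation L₁/(3EI) + L₂/(3EI) = 4.533/EI.
Compatibility: M_B·(L₁+L₂)/(3EI) = θ_0, giving M_B = 167.1 kN·m (hogging).

M_B = 167.1 kN·m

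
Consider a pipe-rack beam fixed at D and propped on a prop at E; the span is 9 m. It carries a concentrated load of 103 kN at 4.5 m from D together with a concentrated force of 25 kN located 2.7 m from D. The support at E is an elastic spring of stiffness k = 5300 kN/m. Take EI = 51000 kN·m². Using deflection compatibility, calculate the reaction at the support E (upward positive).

R_E = 33.88 kN

Release the roller at E. Primary structure: cantilever fixed at D.
Deflection at E on the released cantilever, summing each load's contribution:
  point load 103 at a = 4.5: Pa²(3L − a)/(6EI) = 7822/EI
  point load 25 at a = 2.7: Pa²(3L − a)/(6EI) = 738.1/EI
  δ_0 = 8560/EI
Flexibility coefficient — unit upward force at E: δ_{EE} = L³/(3EI) = 243/EI.
With EI = 51000 kN·m²: δ_0 = 0.16784 m and δ_{EE} = 0.004765 m/kN.
Compatibility — the spring shortens by R_E/k under the reaction it provides: δ_0 − R_E·δ_{EE} = R_E/k. With 1/k = 0.000189 m/kN, R_E = δ_0 / (δ_{EE} + 1/k) = 0.16784 / (0.004765 + 0.000189) = 33.88 kN.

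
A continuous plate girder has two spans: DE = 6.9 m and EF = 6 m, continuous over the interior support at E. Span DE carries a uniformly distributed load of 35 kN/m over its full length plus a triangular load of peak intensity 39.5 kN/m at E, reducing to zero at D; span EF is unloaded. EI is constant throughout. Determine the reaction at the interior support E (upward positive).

Take M_E as the redundant. Released structure: two simple spans DE and EF with a hinge at E.
Discontinuity in slope at E on the released structure — sum the simple-span end rotations:
  span DE: UDL 35: wL³/(24EI) = 479.1/EI
  span DE: triangular load, peak 39.5: w₀L³/(45EI) = 288.4/EI
  relative rotation θ_0 = (767.4 + 0)/EI = 767.4/EI
A unit hogging moment at E produces rotation L₁/(3EI) + L₂/(3EI) = 4.3/EI.
Compatibility: M_E·(L₁+L₂)/(3EI) = θ_0, giving M_E = 178.5 kN·m (hogging).
Span DE, ΣM about D with M_E applied at E: R_E^{DE}·6.9 = 1460 + 178.5, so R_E^{DE} = 237.5 kN and R_D = 377.8 − 237.5 = 140.3 kN.
Span EF, ΣM about F: R_E^{EF}·6 = 0 + 178.5, so R_E^{EF} = 29.75 kN and R_F = 0 − 29.75 = -29.75 kN.
R_E = 237.5 + 29.75 = 267.2 kN.

R_E = 267.2 kN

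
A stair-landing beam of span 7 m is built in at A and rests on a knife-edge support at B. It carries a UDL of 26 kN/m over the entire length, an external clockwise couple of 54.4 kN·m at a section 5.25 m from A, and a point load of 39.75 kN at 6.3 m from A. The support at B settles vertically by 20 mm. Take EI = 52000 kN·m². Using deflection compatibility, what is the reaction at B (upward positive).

Choose R_B as the redundant. The primary structure is the cantilever fixed at A.
Deflection at B on the released cantilever, summing each load's contribution:
  UDL 26: wL⁴/(8EI) = 7803/EI
  clockwise couple 54.4 at a = 5.25: M₀a(2L − a)/(2EI) = 1250/EI
  point load 39.75 at a = 6.3: Pa²(3L − a)/(6EI) = 3865/EI
  δ_0 = 12918/EI
Flexibility coefficient — unit upward force at B: δ_{BB} = L³/(3EI) = 114.3/EI.
With EI = 52000 kN·m²: δ_0 = 0.24842 m and δ_{BB} = 0.002199 m/kN.
Compatibility — the beam at B must follow the support down by 0.02 m: δ_0 − R_B·δ_{BB} = 0.02, so R_B = (0.24842 − 0.02)/0.002199 = 103.9 kN.

R_B = 103.9 kN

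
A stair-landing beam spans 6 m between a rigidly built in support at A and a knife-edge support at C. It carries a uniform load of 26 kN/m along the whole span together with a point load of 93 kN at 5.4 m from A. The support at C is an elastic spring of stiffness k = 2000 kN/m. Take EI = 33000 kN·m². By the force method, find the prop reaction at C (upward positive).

R_C = 111.9 kN

Choose R_C as the redundant. The primary structure is the cantilever fixed at A.
Primary-structure tip deflection at C by superposition:
  UDL 26: wL⁴/(8EI) = 4212/EI
  point load 93 at a = 5.4: Pa²(3L − a)/(6EI) = 5695/EI
  δ_0 = 9907/EI
Tip deflection under a unit load at C: L³/(3EI) = 72/EI.
With EI = 33000 kN·m²: δ_0 = 0.30021 m and δ_{CC} = 0.002182 m/kN.
Compatibility — the spring shortens by R_C/k under the reaction it provides: δ_0 − R_C·δ_{CC} = R_C/k. With 1/k = 0.0005 m/kN, R_C = δ_0 / (δ_{CC} + 1/k) = 0.30021 / (0.002182 + 0.0005) = 111.9 kN.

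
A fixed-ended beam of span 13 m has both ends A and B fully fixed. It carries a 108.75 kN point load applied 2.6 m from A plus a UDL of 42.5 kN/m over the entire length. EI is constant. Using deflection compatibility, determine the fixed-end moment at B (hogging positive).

M_B = 643.8 kN·m

Take the two fixed-end moments M_A, M_B as redundants; the released structure is the simple span AB.
Simple-span end rotations at A and B under the given loads:
  at A: point load 108.75 at a = 2.6: Pab(L + b)/(6LEI) = 882.2/EI
  at B: point load 108.75 at a = 2.6: Pab(L + a)/(6LEI) = 588.1/EI
  at A: UDL 42.5: wL³/(24EI) = 3891/EI
  at B: UDL 42.5: wL³/(24EI) = 3891/EI
  θ_A0 = 4773/EI,  θ_B0 = 4479/EI
Flexibility coefficients: a unit moment at one end gives L/(3EI) there and L/(6EI) at the far end, so f₁₁ = f₂₂ = 4.333/EI and f₁₂ = f₂₁ = 2.167/EI.
Compatibility — zero rotation at each built-in end:
  4.333 M_A + 2.167 M_B = 4773
  2.167 M_A + 4.333 M_B = 4479
Solving the pair gives M_A = 779.5 kN·m and M_B = 643.8 kN·m (hogging).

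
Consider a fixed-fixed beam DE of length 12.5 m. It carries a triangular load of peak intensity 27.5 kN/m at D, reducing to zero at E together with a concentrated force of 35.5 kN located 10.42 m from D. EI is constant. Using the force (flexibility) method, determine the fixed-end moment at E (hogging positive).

Take the two fixed-end moments M_D, M_E as redundants; the released structure is the simple span DE.
Simple-span end rotations at D and E under the given loads:
  at D: triangular load, peak 27.5: w₀L³/(45EI) = 1194/EI
  at E: triangular load, peak 27.5: 7w₀L³/(360EI) = 1044/EI
  at D: point load 35.5 at a = 10.42: Pab(L + b)/(6LEI) = 149.6/EI
  at E: point load 35.5 at a = 10.42: Pab(L + a)/(6LEI) = 235.1/EI
  θ_D0 = 1343/EI,  θ_E0 = 1280/EI
Flexibility coefficients: a unit moment at one end gives L/(3EI) there and L/(6EI) at the far end, so f₁₁ = f₂₂ = 4.167/EI and f₁₂ = f₂₁ = 2.083/EI.
Compatibility — zero rotation at each built-in end:
  4.167 M_D + 2.083 M_E = 1343
  2.083 M_D + 4.167 M_E = 1280
Solving the pair gives M_D = 225.1 kN·m and M_E = 194.5 kN·m (hogging).

M_E = 194.5 kN·m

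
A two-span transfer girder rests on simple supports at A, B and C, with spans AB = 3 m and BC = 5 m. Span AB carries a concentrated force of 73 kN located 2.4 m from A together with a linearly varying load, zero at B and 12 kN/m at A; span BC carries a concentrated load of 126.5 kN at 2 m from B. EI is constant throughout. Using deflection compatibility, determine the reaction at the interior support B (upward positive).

Take M_B as the redundant. Released structure: two simple spans AB and BC with a hinge at B.
End slopes at the hinge B, treating each span as simply supported:
  span AB: point load 73 at a = 2.4: Pab(L + a)/(6LEI) = 31.54/EI
  span AB: triangular load, peak 12: 7w₀L³/(360EI) = 6.3/EI
  span BC: point load 126.5 at a = 2: Pab(L + b)/(6LEI) = 202.4/EI
  relative rotation θ_0 = (37.84 + 202.4)/EI = 240.2/EI
A unit hogging moment at B produces rotation L₁/(3EI) + L₂/(3EI) = 2.667/EI.
Slope continuity at B: θ_0 = M_B·2.667/EI, so M_B = 240.2/2.667 = 90.09 kN·m (hogging).
Span AB, ΣM about A with M_B applied at B: R_B^{AB}·3 = 193.2 + 90.09, so R_B^{AB} = 94.43 kN and R_A = 91 − 94.43 = -3.429 kN.
Span BC, ΣM about C: R_B^{BC}·5 = 379.5 + 90.09, so R_B^{BC} = 93.92 kN and R_C = 126.5 − 93.92 = 32.58 kN.
R_B = 94.43 + 93.92 = 188.3 kN.

R_B = 188.3 kN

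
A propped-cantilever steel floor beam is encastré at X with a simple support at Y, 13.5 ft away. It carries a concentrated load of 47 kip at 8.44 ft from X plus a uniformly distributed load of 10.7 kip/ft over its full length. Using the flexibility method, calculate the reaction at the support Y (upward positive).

Release the roller at Y. Primary structure: cantilever fixed at X.
Primary-structure tip deflection at Y by superposition:
  point load 47 at a = 8.44: Pa²(3L − a)/(6EI) = 17889/EI
  UDL 10.7: wL⁴/(8EI) = 44425/EI
  δ_0 = 62315/EI
Flexibility coefficient — unit upward force at Y: δ_{YY} = L³/(3EI) = 820.1/EI.
Compatibility at Y: δ_0 − R_Y·δ_{YY} = 0, so R_Y = 62315/820.1 = 75.98 kip.

R_Y = 75.98 kip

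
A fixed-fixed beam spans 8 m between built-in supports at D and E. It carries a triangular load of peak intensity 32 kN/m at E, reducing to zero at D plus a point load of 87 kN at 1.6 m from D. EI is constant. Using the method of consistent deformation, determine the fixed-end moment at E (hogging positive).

Take the two fixed-end moments M_D, M_E as redundants; the released structure is the simple span DE.
End rotations of the released simple span under the applied load (×1/EI):
  at D: triangular load, peak 32: 7w₀L³/(360EI) = 318.6/EI
  at E: triangular load, peak 32: w₀L³/(45EI) = 364.1/EI
  at D: point load 87 at a = 1.6: Pab(L + b)/(6LEI) = 267.3/EI
  at E: point load 87 at a = 1.6: Pab(L + a)/(6LEI) = 178.2/EI
  θ_D0 = 585.8/EI,  θ_E0 = 542.3/EI
Flexibility coefficients: a unit moment at one end gives L/(3EI) there and L/(6EI) at the far end, so f₁₁ = f₂₂ = 2.667/EI and f₁₂ = f₂₁ = 1.333/EI.
Compatibility — zero rotation at each built-in end:
  2.667 M_D + 1.333 M_E = 585.8
  1.333 M_D + 2.667 M_E = 542.3
Solving the pair gives M_D = 157.4 kN·m and M_E = 124.7 kN·m (hogging).

M_E = 124.7 kN·m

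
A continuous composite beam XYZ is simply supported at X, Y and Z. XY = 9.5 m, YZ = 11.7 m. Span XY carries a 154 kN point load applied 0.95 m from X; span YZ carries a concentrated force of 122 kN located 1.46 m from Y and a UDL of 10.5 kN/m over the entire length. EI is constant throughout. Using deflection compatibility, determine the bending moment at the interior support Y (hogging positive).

M_Y = 212.3 kN·m

Insert a hinge at Y; M_Y is the redundant, and each span becomes simply supported.
Rotations at Y on the released spans (each span's end-slope, ×1/EI):
  span XY: point load 154 at a = 0.95: Pab(L + a)/(6LEI) = 229.3/EI
  span YZ: point load 122 at a = 1.46: Pab(L + b)/(6LEI) = 570/EI
  span YZ: UDL 10.5: wL³/(24EI) = 700.7/EI
  relative rotation θ_0 = (229.3 + 1271)/EI = 1500/EI
A unit hogging moment at Y produces rotation L₁/(3EI) + L₂/(3EI) = 7.067/EI.
Compatibility: M_Y·(L₁+L₂)/(3EI) = θ_0, giving M_Y = 212.3 kN·m (hogging).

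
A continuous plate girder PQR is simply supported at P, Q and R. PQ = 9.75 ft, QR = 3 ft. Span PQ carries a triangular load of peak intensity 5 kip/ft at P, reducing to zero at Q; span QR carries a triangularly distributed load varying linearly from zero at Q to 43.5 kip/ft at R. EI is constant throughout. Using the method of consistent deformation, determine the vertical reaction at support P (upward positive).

R_P = 13.52 kip

Take M_Q as the redundant. Released structure: two simple spans PQ and QR with a hinge at Q.
End slopes at the hinge Q, treating each span as simply supported:
  span PQ: triangular load, peak 5: 7w₀L³/(360EI) = 90.11/EI
  span QR: triangular load, peak 43.5: 7w₀L³/(360EI) = 22.84/EI
  relative rotation θ_0 = (90.11 + 22.84)/EI = 112.9/EI
A unit hogging moment at Q produces rotation L₁/(3EI) + L₂/(3EI) = 4.25/EI.
Slope continuity at Q: θ_0 = M_Q·4.25/EI, so M_Q = 112.9/4.25 = 26.58 kip·ft (hogging).
Span PQ, ΣM about P with M_Q applied at Q: R_Q^{PQ}·9.75 = 79.22 + 26.58, so R_Q^{PQ} = 10.85 kip and R_P = 24.38 − 10.85 = 13.52 kip.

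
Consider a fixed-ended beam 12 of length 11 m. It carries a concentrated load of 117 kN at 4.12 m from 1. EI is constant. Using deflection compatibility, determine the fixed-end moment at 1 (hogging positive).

Take the two fixed-end moments M_1, M_2 as redundants; the released structure is the simple span 12.
End rotations of the released simple span under the applied load (×1/EI):
  at 1: point load 117 at a = 4.12: Pab(L + b)/(6LEI) = 898.5/EI
  at 2: point load 117 at a = 4.12: Pab(L + a)/(6LEI) = 759.8/EI
  θ_10 = 898.5/EI,  θ_20 = 759.8/EI
Flexibility coefficients: a unit moment at one end gives L/(3EI) there and L/(6EI) at the far end, so f₁₁ = f₂₂ = 3.667/EI and f₁₂ = f₂₁ = 1.833/EI.
Compatibility — zero rotation at each built-in end:
  3.667 M_1 + 1.833 M_2 = 898.5
  1.833 M_1 + 3.667 M_2 = 759.8
Solving the pair gives M_1 = 188.6 kN·m and M_2 = 112.9 kN·m (hogging).

M_1 = 188.6 kN·m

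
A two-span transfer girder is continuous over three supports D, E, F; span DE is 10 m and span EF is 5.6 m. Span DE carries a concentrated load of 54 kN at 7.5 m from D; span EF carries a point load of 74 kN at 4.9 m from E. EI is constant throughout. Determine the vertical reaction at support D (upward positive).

R_D = 6.906 kN

Insert a hinge at E; M_E is the redundant, and each span becomes simply supported.
Discontinuity in slope at E on the released structure — sum the simple-span end rotations:
  span DE: point load 54 at a = 7.5: Pab(L + a)/(6LEI) = 295.3/EI
  span EF: point load 74 at a = 4.9: Pab(L + b)/(6LEI) = 47.59/EI
  relative rotation θ_0 = (295.3 + 47.59)/EI = 342.9/EI
A unit hogging moment at E produces rotation L₁/(3EI) + L₂/(3EI) = 5.2/EI.
Slope continuity at E: θ_0 = M_E·5.2/EI, so M_E = 342.9/5.2 = 65.94 kN·m (hogging).
Span DE, ΣM about D with M_E applied at E: R_E^{DE}·10 = 405 + 65.94, so R_E^{DE} = 47.09 kN and R_D = 54 − 47.09 = 6.906 kN.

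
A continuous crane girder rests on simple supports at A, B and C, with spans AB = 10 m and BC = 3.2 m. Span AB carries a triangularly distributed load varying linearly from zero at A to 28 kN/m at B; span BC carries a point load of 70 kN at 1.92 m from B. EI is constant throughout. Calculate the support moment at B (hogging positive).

M_B = 150.5 kN·m

Release continuity at B by inserting a hinge; the redundant is the internal moment M_B. The primary structure is two simply-supported spans AB and BC.
End slopes at the hinge B, treating each span as simply supported:
  span AB: triangular load, peak 28: w₀L³/(45EI) = 622.2/EI
  span BC: point load 70 at a = 1.92: Pab(L + b)/(6LEI) = 40.14/EI
  relative rotation θ_0 = (622.2 + 40.14)/EI = 662.4/EI
A unit hogging moment at B produces rotation L₁/(3EI) + L₂/(3EI) = 4.4/EI.
Slope continuity at B: θ_0 = M_B·4.4/EI, so M_B = 662.4/4.4 = 150.5 kN·m (hogging).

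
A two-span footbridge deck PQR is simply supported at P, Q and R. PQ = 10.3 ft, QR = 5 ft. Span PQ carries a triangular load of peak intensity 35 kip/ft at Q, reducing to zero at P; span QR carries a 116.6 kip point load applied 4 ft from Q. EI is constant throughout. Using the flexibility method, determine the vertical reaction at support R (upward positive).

R_R = 56.29 kip

Release continuity at Q by inserting a hinge; the redundant is the internal moment M_Q. The primary structure is two simply-supported spans PQ and QR.
Rotations at Q on the released spans (each span's end-slope, ×1/EI):
  span PQ: triangular load, peak 35: w₀L³/(45EI) = 849.9/EI
  span QR: point load 116.6 at a = 4: Pab(L + b)/(6LEI) = 93.28/EI
  relative rotation θ_0 = (849.9 + 93.28)/EI = 943.2/EI
A unit hogging moment at Q produces rotation L₁/(3EI) + L₂/(3EI) = 5.1/EI.
Compatibility: M_Q·(L₁+L₂)/(3EI) = θ_0, giving M_Q = 184.9 kip·ft (hogging).
Span QR, ΣM about R: R_Q^{QR}·5 = 116.6 + 184.9, so R_Q^{QR} = 60.31 kip and R_R = 116.6 − 60.31 = 56.29 kip.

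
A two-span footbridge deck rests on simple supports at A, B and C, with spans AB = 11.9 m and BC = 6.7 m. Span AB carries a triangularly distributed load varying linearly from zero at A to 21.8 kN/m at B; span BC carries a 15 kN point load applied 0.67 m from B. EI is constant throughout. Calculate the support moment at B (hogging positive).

Insert a hinge at B; M_B is the redundant, and each span becomes simply supported.
Discontinuity in slope at B on the released structure — sum the simple-span end rotations:
  span AB: triangular load, peak 21.8: w₀L³/(45EI) = 816.4/EI
  span BC: point load 15 at a = 0.67: Pab(L + b)/(6LEI) = 19.19/EI
  relative rotation θ_0 = (816.4 + 19.19)/EI = 835.6/EI
A unit hogging moment at B produces rotation L₁/(3EI) + L₂/(3EI) = 6.2/EI.
Slope continuity at B: θ_0 = M_B·6.2/EI, so M_B = 835.6/6.2 = 134.8 kN·m (hogging).

M_B = 134.8 kN·m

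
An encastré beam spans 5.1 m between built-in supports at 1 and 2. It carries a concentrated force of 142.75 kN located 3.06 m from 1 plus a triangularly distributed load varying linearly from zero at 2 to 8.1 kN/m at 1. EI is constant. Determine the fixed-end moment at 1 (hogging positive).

Take the two fixed-end moments M_1, M_2 as redundants; the released structure is the simple span 12.
On the primary (simply-supported) span, the end slopes from the loading are:
  at 1: point load 142.75 at a = 3.06: Pab(L + b)/(6LEI) = 207.9/EI
  at 2: point load 142.75 at a = 3.06: Pab(L + a)/(6LEI) = 237.6/EI
  at 1: triangular load, peak 8.1: w₀L³/(45EI) = 23.88/EI
  at 2: triangular load, peak 8.1: 7w₀L³/(360EI) = 20.89/EI
  θ_10 = 231.8/EI,  θ_20 = 258.5/EI
Flexibility coefficients: a unit moment at one end gives L/(3EI) there and L/(6EI) at the far end, so f₁₁ = f₂₂ = 1.7/EI and f₁₂ = f₂₁ = 0.85/EI.
Compatibility — zero rotation at each built-in end:
  1.7 M_1 + 0.85 M_2 = 231.8
  0.85 M_1 + 1.7 M_2 = 258.5
Solving the pair gives M_1 = 80.42 kN·m and M_2 = 111.9 kN·m (hogging).

M_1 = 80.42 kN·m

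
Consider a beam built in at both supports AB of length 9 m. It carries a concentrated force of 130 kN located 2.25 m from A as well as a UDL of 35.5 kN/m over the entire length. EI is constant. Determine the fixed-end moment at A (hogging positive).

Take the two fixed-end moments M_A, M_B as redundants; the released structure is the simple span AB.
On the primary (simply-supported) span, the end slopes from the loading are:
  at A: point load 130 at a = 2.25: Pab(L + b)/(6LEI) = 575.9/EI
  at B: point load 130 at a = 2.25: Pab(L + a)/(6LEI) = 411.3/EI
  at A: UDL 35.5: wL³/(24EI) = 1078/EI
  at B: UDL 35.5: wL³/(24EI) = 1078/EI
  θ_A0 = 1654/EI,  θ_B0 = 1490/EI
Flexibility coefficients: a unit moment at one end gives L/(3EI) there and L/(6EI) at the far end, so f₁₁ = f₂₂ = 3/EI and f₁₂ = f₂₁ = 1.5/EI.
Compatibility — zero rotation at each built-in end:
  3 M_A + 1.5 M_B = 1654
  1.5 M_A + 3 M_B = 1490
Solving the pair gives M_A = 404.2 kN·m and M_B = 294.5 kN·m (hogging).

M_A = 404.2 kN·m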